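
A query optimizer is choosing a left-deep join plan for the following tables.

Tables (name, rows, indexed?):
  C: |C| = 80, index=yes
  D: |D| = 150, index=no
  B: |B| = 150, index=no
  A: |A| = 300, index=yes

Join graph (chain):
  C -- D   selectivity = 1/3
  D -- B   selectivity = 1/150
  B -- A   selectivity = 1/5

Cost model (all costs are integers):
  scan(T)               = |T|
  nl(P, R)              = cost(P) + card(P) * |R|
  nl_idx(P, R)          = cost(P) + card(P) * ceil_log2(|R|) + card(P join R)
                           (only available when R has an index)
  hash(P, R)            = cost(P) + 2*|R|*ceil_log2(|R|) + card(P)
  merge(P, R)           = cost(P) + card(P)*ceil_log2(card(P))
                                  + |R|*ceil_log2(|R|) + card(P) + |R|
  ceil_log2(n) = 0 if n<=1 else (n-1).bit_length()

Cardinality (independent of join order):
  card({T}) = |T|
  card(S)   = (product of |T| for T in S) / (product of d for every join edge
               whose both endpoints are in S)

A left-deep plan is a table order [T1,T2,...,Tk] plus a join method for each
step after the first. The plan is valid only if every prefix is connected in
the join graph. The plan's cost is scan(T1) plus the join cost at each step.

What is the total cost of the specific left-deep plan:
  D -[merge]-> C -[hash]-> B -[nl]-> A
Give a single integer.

step 1: scan D: cost=150, card=150
step 2: join C via merge
    card(P join C) = 150*80/(3) = 4000
    cost = 150 + 150*8 + 80*7 + 150 + 80 = 2140
step 3: join B via hash
    card(P join B) = 4000*150/(150) = 4000
    cost = 2140 + 2*150*8 + 4000 = 8540
step 4: join A via nl
    card(P join A) = 4000*300/(5) = 240000
    cost = 8540 + 4000*300 = 1208540

1208540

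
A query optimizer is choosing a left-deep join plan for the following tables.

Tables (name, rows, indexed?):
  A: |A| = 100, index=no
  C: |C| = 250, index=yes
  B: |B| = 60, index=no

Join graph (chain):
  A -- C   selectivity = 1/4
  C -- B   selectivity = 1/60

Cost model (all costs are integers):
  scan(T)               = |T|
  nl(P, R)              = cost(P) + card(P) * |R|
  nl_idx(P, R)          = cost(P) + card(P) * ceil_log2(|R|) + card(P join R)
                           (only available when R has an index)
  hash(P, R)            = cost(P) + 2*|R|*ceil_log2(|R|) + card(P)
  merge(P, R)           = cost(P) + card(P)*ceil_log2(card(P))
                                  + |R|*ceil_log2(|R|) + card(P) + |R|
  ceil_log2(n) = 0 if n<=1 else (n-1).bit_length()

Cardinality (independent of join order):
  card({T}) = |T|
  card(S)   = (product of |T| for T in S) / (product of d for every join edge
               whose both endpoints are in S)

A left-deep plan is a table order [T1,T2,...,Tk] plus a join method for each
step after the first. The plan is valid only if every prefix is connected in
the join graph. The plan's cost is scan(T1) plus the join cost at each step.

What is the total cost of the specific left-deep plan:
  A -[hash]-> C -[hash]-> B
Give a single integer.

step 1: scan A: cost=100, card=100
step 2: join C via hash
    card(P join C) = 100*250/(4) = 6250
    cost = 100 + 2*250*8 + 100 = 4200
step 3: join B via hash
    card(P join B) = 6250*60/(60) = 6250
    cost = 4200 + 2*60*6 + 6250 = 11170

11170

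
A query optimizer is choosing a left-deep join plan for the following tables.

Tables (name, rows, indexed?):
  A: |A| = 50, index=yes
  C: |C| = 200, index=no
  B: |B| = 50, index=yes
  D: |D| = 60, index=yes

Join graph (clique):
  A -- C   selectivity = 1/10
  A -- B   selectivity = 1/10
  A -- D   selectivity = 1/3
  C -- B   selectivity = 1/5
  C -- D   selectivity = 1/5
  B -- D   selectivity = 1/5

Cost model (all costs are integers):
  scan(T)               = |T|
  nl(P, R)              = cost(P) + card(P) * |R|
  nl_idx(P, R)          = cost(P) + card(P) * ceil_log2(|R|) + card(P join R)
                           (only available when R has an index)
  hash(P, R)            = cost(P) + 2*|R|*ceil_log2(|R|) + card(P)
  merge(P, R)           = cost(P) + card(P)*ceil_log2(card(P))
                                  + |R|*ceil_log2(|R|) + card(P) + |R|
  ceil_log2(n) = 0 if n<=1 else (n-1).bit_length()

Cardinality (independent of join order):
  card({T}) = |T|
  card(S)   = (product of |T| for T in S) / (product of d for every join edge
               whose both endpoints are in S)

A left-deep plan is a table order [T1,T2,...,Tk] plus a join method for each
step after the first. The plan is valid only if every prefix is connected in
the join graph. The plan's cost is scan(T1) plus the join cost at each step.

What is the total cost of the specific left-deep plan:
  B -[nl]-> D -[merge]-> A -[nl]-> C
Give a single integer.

step 1: scan B: cost=50, card=50
step 2: join D via nl
    card(P join D) = 50*60/(5) = 600
    cost = 50 + 50*60 = 3050
step 3: join A via merge
    card(P join A) = 600*50/(10*3) = 1000
    cost = 3050 + 600*10 + 50*6 + 600 + 50 = 10000
step 4: join C via nl
    card(P join C) = 1000*200/(10*5*5) = 800
    cost = 10000 + 1000*200 = 210000

210000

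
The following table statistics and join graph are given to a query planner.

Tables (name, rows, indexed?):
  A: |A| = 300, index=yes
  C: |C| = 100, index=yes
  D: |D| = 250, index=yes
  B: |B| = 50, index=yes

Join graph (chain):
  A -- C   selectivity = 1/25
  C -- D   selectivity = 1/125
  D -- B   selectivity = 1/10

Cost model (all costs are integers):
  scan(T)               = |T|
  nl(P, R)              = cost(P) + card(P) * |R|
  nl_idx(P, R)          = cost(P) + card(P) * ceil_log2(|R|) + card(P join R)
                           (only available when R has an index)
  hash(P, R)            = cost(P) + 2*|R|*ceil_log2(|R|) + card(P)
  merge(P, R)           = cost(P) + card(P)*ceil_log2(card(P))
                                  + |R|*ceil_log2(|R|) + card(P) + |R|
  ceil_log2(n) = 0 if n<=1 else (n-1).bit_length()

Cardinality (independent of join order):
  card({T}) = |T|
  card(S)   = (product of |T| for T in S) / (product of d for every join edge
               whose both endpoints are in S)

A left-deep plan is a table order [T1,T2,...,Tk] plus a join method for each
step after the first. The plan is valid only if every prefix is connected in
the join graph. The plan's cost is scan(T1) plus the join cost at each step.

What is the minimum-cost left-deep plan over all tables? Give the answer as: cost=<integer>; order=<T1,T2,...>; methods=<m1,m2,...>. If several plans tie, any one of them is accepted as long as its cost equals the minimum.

cost=8300; order=C,D,A,B; methods=nl_idx,nl_idx,hash

Selinger DP (subsets sized 1..n):
  {A}: scan cost=300, card=300
  {C}: scan cost=100, card=100
  {D}: scan cost=250, card=250
  {B}: scan cost=50, card=50
  {AC}: card=1200; try (C,hash)→2000, (A,nl_idx)→2200, (C,nl_idx)→3600, (A,merge)→3900, (C,merge)→4100, (A,hash)→5600 …(+2); best=2000 via (C,hash)
  {CD}: card=200; try (D,nl_idx)→1100, (C,hash)→1900, (C,nl_idx)→2200, (D,merge)→3150, (C,merge)→3300, (D,hash)→4200 …(+2); best=1100 via (D,nl_idx)
  {BD}: card=1250; try (B,hash)→1100, (D,nl_idx)→1700, (D,merge)→2650, (B,merge)→2850, (B,nl_idx)→3000, (D,hash)→4100 …(+2); best=1100 via (B,hash)
  {ACD}: card=2400; try (A,nl_idx)→5300, (A,merge)→5900, (A,hash)→6700, (D,hash)→7200, (D,nl_idx)→14000, (D,merge)→18650 …(+2); best=5300 via (A,nl_idx)
  {BCD}: card=1000; try (B,hash)→1900, (B,merge)→3250, (B,nl_idx)→3300, (C,hash)→3750, (C,nl_idx)→10850, (B,nl)→11100 …(+2); best=1900 via (B,hash)
  {ABCD}: card=12000; try (B,hash)→8300, (A,hash)→8300, (A,merge)→15900, (A,nl_idx)→22900, (B,nl_idx)→31700, (B,merge)→36850 …(+2); best=8300 via (B,hash)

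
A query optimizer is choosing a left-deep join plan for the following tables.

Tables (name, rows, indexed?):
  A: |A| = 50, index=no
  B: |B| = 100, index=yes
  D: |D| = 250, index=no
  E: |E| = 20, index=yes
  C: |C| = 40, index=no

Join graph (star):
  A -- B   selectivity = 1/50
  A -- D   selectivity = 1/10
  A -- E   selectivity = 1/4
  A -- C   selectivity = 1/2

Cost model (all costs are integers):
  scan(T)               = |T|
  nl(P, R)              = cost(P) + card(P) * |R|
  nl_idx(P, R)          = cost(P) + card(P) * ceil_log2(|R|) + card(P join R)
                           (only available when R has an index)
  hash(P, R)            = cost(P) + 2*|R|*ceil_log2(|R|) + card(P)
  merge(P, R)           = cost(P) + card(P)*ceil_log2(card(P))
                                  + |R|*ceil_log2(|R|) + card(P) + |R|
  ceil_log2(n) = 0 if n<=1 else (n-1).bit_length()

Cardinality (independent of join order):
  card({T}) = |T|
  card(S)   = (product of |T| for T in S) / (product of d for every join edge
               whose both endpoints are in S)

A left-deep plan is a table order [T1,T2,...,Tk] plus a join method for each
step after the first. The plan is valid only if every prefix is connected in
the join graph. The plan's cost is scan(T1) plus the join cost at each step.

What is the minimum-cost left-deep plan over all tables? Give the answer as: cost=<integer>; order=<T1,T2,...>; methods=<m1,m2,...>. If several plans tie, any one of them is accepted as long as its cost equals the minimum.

Selinger DP (subsets sized 1..n):
  {A}: scan cost=50, card=50
  {B}: scan cost=100, card=100
  {D}: scan cost=250, card=250
  {E}: scan cost=20, card=20
  {C}: scan cost=40, card=40
  {AB}: card=100; try (B,nl_idx)→500, (A,hash)→800, (B,merge)→1200, (A,merge)→1250, (B,hash)→1500, (B,nl)→5050 …(+1); best=500 via (B,nl_idx)
  {AD}: card=1250; try (A,hash)→1100, (D,merge)→2650, (A,merge)→2850, (D,hash)→4100, (D,nl)→12550, (A,nl)→12750; best=1100 via (A,hash)
  {AE}: card=250; try (E,hash)→300, (A,merge)→490, (E,merge)→520, (E,nl_idx)→550, (A,hash)→640, (A,nl)→1020 …(+1); best=300 via (E,hash)
  {AC}: card=1000; try (C,hash)→580, (A,merge)→670, (C,merge)→680, (A,hash)→680, (A,nl)→2040, (C,nl)→2050; best=580 via (C,hash)
  {ABD}: card=2500; try (D,merge)→3550, (B,hash)→3750, (D,hash)→4600, (B,nl_idx)→12350, (B,merge)→16900, (D,nl)→25500 …(+1); best=3550 via (D,merge)
  {ABE}: card=500; try (E,hash)→800, (E,merge)→1420, (E,nl_idx)→1500, (B,hash)→1950, (E,nl)→2500, (B,nl_idx)→2550 …(+2); best=800 via (E,hash)
  {ABC}: card=2000; try (C,hash)→1080, (C,merge)→1580, (B,hash)→2980, (C,nl)→4500, (B,nl_idx)→9580, (B,merge)→12380 …(+1); best=1080 via (C,hash)
  {ADE}: card=6250; try (E,hash)→2550, (D,hash)→4550, (D,merge)→4800, (E,nl_idx)→13600, (E,merge)→16220, (E,nl)→26100 …(+1); best=2550 via (E,hash)
  {ACD}: card=25000; try (C,hash)→2830, (D,hash)→5580, (D,merge)→13830, (C,merge)→16380, (C,nl)→51100, (D,nl)→250580; best=2830 via (C,hash)
  {ACE}: card=5000; try (C,hash)→1030, (E,hash)→1780, (C,merge)→2830, (C,nl)→10300, (E,nl_idx)→10580, (E,merge)→11700 …(+1); best=1030 via (C,hash)
  {ABDE}: card=12500; try (D,hash)→5300, (E,hash)→6250, (D,merge)→8050, (B,hash)→10200, (E,nl_idx)→28550, (E,merge)→36170 …(+5); best=5300 via (D,hash)
  {ABCD}: card=50000; try (C,hash)→6530, (D,hash)→7080, (D,merge)→27330, (B,hash)→29230, (C,merge)→36330, (C,nl)→103550 …(+4); best=6530 via (C,hash)
  {ABCE}: card=10000; try (C,hash)→1780, (E,hash)→3280, (C,merge)→6080, (B,hash)→7430, (C,nl)→20800, (E,nl_idx)→21080 …(+5); best=1780 via (C,hash)
  {ACDE}: card=125000; try (C,hash)→9280, (D,hash)→10030, (E,hash)→28030, (D,merge)→73280, (C,merge)→90330, (C,nl)→252550 …(+4); best=9280 via (C,hash)
  {ABCDE}: card=250000; try (D,hash)→15780, (C,hash)→18280, (E,hash)→56730, (B,hash)→135680, (D,merge)→154030, (C,merge)→193080 …(+8); best=15780 via (D,hash)

cost=15780; order=A,B,E,C,D; methods=nl_idx,hash,hash,hash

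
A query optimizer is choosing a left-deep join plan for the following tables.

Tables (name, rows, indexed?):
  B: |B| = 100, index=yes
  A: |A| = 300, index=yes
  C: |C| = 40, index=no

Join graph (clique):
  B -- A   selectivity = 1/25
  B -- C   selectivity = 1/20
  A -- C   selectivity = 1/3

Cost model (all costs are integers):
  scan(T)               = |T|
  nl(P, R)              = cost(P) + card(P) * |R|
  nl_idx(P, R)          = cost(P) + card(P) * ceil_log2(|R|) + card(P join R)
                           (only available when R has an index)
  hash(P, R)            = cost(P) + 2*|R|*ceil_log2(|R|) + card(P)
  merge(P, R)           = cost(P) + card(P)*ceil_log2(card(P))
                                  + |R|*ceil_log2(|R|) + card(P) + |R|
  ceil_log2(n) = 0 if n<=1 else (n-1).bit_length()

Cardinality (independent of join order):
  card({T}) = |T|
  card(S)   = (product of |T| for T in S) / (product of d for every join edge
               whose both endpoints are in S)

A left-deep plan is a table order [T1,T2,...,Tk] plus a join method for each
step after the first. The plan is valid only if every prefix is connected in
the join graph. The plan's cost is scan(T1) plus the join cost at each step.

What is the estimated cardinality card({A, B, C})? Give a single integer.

Tables in S: A(300), B(100), C(40)
Edges inside S: B-A(d=25), B-C(d=20), A-C(d=3)
numerator = 300 * 100 * 40 = 1200000
denominator = 25 * 20 * 3 = 1500
card(S) = 1200000 / 1500 = 800

800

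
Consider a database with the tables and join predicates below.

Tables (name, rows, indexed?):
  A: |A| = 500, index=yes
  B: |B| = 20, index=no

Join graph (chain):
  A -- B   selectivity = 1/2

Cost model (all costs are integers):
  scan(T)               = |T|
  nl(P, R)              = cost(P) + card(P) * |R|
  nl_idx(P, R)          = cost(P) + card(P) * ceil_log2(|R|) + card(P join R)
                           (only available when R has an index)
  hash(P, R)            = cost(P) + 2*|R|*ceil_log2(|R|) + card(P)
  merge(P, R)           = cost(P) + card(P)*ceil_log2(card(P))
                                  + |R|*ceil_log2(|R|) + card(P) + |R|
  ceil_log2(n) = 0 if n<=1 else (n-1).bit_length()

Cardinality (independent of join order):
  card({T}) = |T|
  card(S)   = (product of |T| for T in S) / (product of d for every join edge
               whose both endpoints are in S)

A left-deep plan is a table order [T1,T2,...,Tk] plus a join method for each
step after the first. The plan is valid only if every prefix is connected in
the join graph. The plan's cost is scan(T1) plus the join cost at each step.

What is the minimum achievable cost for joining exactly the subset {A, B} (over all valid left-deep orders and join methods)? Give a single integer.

Selinger DP over subsets of {A,B}:
  {A}: scan cost=500, card=500
  {B}: scan cost=20, card=20
  {AB}: card=5000; try (B,hash)→1200, (A,merge)→5140, (A,nl_idx)→5200, (B,merge)→5620, (A,hash)→9040, (A,nl)→10020 …(+1); best=1200 via (B,hash)

1200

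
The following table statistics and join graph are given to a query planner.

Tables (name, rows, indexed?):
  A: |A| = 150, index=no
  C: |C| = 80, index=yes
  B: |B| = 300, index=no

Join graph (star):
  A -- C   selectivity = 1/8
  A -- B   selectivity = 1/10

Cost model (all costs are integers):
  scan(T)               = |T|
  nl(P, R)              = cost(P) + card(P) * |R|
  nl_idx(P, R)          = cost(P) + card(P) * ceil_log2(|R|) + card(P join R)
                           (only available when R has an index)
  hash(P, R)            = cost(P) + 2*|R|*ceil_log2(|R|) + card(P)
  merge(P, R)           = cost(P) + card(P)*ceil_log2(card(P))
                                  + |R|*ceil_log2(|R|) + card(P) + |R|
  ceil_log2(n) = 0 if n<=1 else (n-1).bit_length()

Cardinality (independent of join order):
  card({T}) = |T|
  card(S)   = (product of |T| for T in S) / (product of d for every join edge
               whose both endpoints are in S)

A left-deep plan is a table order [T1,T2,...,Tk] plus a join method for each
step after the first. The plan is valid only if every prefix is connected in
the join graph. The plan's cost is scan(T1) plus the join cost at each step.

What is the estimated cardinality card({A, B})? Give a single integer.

Tables in S: A(150), B(300)
Edges inside S: A-B(d=10)
numerator = 150 * 300 = 45000
denominator = 10 = 10
card(S) = 45000 / 10 = 4500

4500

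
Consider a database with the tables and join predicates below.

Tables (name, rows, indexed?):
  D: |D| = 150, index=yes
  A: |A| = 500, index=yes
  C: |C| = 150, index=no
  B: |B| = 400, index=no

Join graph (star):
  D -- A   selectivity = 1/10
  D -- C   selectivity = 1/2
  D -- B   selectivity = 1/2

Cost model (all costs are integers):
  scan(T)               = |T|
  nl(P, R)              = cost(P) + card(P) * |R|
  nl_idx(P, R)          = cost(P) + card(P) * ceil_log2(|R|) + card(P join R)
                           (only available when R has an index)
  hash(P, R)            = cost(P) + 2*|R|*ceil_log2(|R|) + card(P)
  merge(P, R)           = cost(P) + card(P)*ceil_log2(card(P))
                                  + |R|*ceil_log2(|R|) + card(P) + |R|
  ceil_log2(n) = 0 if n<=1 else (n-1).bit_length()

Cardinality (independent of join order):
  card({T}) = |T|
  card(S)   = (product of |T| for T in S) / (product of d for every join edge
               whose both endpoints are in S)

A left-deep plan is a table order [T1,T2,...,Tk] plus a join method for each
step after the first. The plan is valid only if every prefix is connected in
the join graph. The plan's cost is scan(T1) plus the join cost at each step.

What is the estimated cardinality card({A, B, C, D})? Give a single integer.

112500000

Tables in S: A(500), B(400), C(150), D(150)
Edges inside S: D-A(d=10), D-C(d=2), D-B(d=2)
numerator = 500 * 400 * 150 * 150 = 4500000000
denominator = 10 * 2 * 2 = 40
card(S) = 4500000000 / 40 = 112500000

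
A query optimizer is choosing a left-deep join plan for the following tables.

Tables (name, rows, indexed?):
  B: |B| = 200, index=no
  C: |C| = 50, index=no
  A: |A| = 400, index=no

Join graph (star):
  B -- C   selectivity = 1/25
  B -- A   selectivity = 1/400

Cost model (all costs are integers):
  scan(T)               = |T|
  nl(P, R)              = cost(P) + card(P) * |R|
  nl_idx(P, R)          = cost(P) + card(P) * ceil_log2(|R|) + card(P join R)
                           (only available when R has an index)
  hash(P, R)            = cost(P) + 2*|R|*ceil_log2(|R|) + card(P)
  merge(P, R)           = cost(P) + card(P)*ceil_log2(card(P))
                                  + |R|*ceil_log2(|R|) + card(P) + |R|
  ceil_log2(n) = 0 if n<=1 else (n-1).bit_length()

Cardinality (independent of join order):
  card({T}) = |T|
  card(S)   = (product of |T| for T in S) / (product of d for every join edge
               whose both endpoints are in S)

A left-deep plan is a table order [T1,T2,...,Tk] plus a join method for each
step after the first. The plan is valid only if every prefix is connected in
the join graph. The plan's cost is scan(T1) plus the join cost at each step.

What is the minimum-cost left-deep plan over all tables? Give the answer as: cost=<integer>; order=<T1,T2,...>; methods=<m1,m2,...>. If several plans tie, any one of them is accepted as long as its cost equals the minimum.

Selinger DP (subsets sized 1..n):
  {B}: scan cost=200, card=200
  {C}: scan cost=50, card=50
  {A}: scan cost=400, card=400
  {BC}: card=400; try (C,hash)→1000, (B,merge)→2200, (C,merge)→2350, (B,hash)→3300, (B,nl)→10050, (C,nl)→10200; best=1000 via (C,hash)
  {AB}: card=200; try (B,hash)→4000, (A,merge)→6000, (B,merge)→6200, (A,hash)→7600, (A,nl)→80200, (B,nl)→80400; best=4000 via (B,hash)
  {ABC}: card=400; try (C,hash)→4800, (C,merge)→6150, (A,hash)→8600, (A,merge)→9000, (C,nl)→14000, (A,nl)→161000; best=4800 via (C,hash)

cost=4800; order=A,B,C; methods=hash,hash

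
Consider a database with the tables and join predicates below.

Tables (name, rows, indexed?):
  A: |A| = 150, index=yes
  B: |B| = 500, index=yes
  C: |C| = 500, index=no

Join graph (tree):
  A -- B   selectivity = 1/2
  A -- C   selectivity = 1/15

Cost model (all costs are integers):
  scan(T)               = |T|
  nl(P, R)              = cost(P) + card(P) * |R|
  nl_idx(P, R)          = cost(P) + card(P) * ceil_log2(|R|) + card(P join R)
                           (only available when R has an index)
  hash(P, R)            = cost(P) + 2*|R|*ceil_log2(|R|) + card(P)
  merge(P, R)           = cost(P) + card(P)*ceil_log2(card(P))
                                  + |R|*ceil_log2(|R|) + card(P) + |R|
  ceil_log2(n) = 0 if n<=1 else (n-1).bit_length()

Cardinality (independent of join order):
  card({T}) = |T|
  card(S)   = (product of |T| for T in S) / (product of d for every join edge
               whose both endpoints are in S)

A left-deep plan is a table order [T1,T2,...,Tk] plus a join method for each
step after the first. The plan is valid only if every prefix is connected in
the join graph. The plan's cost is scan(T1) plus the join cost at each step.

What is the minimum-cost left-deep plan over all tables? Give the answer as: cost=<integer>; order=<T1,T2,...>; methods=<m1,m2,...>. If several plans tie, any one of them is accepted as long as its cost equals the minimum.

cost=17400; order=C,A,B; methods=hash,hash

Selinger DP (subsets sized 1..n):
  {A}: scan cost=150, card=150
  {B}: scan cost=500, card=500
  {C}: scan cost=500, card=500
  {AB}: card=37500; try (A,hash)→3400, (B,merge)→6500, (A,merge)→6850, (B,hash)→9300, (B,nl_idx)→39000, (A,nl_idx)→42000 …(+2); best=3400 via (A,hash)
  {AC}: card=5000; try (A,hash)→3400, (C,merge)→6500, (A,merge)→6850, (C,hash)→9300, (A,nl_idx)→9500, (C,nl)→75150 …(+1); best=3400 via (A,hash)
  {ABC}: card=1250000; try (B,hash)→17400, (C,hash)→49900, (B,merge)→78400, (C,merge)→645900, (B,nl_idx)→1298400, (B,nl)→2503400 …(+1); best=17400 via (B,hash)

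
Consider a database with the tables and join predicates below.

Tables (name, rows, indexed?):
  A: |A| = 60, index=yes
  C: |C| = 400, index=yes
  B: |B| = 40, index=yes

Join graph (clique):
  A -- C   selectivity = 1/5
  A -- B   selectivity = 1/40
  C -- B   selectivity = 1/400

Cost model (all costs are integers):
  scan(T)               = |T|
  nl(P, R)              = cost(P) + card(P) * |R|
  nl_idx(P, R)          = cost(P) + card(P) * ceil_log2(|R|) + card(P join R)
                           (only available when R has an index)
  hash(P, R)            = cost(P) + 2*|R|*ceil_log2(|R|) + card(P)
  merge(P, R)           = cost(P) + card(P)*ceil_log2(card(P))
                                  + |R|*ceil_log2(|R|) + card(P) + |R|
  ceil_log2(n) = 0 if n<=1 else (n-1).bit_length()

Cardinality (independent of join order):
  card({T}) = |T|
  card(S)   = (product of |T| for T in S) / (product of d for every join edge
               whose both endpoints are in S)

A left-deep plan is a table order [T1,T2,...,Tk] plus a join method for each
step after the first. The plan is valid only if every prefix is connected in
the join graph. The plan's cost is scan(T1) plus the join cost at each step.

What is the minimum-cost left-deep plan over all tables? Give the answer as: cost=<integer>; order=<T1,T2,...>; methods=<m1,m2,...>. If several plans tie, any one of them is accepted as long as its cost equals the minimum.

Selinger DP (subsets sized 1..n):
  {A}: scan cost=60, card=60
  {C}: scan cost=400, card=400
  {B}: scan cost=40, card=40
  {AC}: card=4800; try (A,hash)→1520, (C,merge)→4480, (A,merge)→4820, (C,nl_idx)→5400, (C,hash)→7320, (A,nl_idx)→7600 …(+2); best=1520 via (A,hash)
  {AB}: card=60; try (A,nl_idx)→340, (B,nl_idx)→480, (B,hash)→600, (A,merge)→740, (B,merge)→760, (A,hash)→800 …(+2); best=340 via (A,nl_idx)
  {BC}: card=40; try (C,nl_idx)→440, (B,hash)→1280, (B,nl_idx)→2840, (C,merge)→4320, (B,merge)→4680, (C,hash)→7280 …(+2); best=440 via (C,nl_idx)
  {ABC}: card=12; try (A,nl_idx)→692, (C,nl_idx)→892, (A,merge)→1140, (A,hash)→1200, (A,nl)→2840, (C,merge)→4760 …(+6); best=692 via (A,nl_idx)

cost=692; order=B,C,A; methods=nl_idx,nl_idx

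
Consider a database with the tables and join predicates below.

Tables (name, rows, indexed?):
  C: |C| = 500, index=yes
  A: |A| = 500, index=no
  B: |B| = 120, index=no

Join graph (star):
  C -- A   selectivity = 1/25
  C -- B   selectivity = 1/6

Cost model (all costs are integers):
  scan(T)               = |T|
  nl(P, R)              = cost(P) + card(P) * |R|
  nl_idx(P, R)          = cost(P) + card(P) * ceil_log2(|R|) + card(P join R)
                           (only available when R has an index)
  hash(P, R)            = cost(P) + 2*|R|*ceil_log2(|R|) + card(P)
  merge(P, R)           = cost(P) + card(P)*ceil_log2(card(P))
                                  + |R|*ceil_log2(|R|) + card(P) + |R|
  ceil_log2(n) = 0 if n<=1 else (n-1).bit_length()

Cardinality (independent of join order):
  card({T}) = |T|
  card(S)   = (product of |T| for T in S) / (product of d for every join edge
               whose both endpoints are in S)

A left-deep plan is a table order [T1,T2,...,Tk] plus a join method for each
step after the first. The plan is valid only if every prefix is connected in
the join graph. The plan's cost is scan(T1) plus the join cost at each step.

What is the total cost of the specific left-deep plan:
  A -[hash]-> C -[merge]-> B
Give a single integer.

step 1: scan A: cost=500, card=500
step 2: join C via hash
    card(P join C) = 500*500/(25) = 10000
    cost = 500 + 2*500*9 + 500 = 10000
step 3: join B via merge
    card(P join B) = 10000*120/(6) = 200000
    cost = 10000 + 10000*14 + 120*7 + 10000 + 120 = 160960

160960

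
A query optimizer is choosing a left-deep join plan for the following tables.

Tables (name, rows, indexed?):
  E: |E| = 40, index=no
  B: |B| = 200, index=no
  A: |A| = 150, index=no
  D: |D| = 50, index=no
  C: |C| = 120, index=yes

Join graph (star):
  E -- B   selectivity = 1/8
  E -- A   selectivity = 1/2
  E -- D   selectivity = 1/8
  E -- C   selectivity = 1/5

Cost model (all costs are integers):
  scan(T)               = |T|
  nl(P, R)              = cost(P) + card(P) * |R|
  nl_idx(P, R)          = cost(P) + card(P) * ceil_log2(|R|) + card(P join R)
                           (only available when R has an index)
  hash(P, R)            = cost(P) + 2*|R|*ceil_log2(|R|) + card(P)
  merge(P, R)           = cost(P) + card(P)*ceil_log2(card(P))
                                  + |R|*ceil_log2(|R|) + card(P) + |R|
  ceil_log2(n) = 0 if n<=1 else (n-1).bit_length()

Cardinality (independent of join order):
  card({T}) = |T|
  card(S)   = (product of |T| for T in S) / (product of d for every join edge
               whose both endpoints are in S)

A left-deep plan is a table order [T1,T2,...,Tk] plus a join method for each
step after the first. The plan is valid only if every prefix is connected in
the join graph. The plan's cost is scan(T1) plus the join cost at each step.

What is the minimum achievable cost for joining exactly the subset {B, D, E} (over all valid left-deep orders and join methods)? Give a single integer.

2480

Selinger DP over subsets of {B,D,E}:
  {E}: scan cost=40, card=40
  {B}: scan cost=200, card=200
  {D}: scan cost=50, card=50
  {BE}: card=1000; try (E,hash)→880, (B,merge)→2120, (E,merge)→2280, (B,hash)→3280, (B,nl)→8040, (E,nl)→8200; best=880 via (E,hash)
  {DE}: card=250; try (E,hash)→580, (D,merge)→670, (E,merge)→680, (D,hash)→680, (D,nl)→2040, (E,nl)→2050; best=580 via (E,hash)
  {BDE}: card=6250; try (D,hash)→2480, (B,hash)→4030, (B,merge)→4630, (D,merge)→12230, (B,nl)→50580, (D,nl)→50880; best=2480 via (D,hash)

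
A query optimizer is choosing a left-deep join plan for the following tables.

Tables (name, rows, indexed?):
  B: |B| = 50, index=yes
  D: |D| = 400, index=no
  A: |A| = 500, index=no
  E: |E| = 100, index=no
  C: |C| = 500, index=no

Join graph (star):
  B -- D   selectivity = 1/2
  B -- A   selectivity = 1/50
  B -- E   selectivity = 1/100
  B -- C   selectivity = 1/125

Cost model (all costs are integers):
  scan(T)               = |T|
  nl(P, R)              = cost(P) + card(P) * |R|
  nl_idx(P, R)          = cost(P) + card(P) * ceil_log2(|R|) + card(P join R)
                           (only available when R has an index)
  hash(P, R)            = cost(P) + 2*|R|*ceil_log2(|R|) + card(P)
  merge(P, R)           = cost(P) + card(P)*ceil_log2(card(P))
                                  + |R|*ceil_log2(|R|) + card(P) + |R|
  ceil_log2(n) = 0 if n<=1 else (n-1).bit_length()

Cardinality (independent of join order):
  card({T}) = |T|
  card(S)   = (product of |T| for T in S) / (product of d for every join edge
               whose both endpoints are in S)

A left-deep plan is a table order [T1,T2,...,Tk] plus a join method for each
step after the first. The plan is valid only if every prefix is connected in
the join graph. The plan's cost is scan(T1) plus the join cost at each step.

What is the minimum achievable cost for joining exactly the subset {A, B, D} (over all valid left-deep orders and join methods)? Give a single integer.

9300

Selinger DP over subsets of {A,B,D}:
  {B}: scan cost=50, card=50
  {D}: scan cost=400, card=400
  {A}: scan cost=500, card=500
  {BD}: card=10000; try (B,hash)→1400, (D,merge)→4400, (B,merge)→4750, (D,hash)→7300, (B,nl_idx)→12800, (D,nl)→20050 …(+1); best=1400 via (B,hash)
  {AB}: card=500; try (B,hash)→1600, (B,nl_idx)→4000, (A,merge)→5400, (B,merge)→5850, (A,hash)→9100, (A,nl)→25050 …(+1); best=1600 via (B,hash)
  {ABD}: card=100000; try (D,hash)→9300, (D,merge)→10600, (A,hash)→20400, (A,merge)→156400, (D,nl)→201600, (A,nl)→5001400; best=9300 via (D,hash)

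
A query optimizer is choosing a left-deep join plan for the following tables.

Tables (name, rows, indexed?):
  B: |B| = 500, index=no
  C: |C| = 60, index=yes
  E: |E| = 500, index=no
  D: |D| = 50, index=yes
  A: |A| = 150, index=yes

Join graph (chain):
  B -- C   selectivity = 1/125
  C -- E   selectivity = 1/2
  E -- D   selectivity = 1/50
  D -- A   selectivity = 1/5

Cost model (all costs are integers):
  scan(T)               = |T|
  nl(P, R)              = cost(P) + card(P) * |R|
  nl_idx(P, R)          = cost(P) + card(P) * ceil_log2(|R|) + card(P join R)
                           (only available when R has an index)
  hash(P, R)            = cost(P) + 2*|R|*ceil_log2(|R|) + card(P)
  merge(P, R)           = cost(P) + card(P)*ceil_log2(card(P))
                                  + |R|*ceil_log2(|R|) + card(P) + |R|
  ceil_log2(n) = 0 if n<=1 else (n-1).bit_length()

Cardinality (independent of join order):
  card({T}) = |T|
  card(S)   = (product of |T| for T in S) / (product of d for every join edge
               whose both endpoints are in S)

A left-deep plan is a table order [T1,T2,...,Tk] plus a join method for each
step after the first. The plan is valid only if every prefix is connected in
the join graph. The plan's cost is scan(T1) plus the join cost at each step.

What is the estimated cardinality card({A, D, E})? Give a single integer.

Tables in S: A(150), D(50), E(500)
Edges inside S: E-D(d=50), D-A(d=5)
numerator = 150 * 50 * 500 = 3750000
denominator = 50 * 5 = 250
card(S) = 3750000 / 250 = 15000

15000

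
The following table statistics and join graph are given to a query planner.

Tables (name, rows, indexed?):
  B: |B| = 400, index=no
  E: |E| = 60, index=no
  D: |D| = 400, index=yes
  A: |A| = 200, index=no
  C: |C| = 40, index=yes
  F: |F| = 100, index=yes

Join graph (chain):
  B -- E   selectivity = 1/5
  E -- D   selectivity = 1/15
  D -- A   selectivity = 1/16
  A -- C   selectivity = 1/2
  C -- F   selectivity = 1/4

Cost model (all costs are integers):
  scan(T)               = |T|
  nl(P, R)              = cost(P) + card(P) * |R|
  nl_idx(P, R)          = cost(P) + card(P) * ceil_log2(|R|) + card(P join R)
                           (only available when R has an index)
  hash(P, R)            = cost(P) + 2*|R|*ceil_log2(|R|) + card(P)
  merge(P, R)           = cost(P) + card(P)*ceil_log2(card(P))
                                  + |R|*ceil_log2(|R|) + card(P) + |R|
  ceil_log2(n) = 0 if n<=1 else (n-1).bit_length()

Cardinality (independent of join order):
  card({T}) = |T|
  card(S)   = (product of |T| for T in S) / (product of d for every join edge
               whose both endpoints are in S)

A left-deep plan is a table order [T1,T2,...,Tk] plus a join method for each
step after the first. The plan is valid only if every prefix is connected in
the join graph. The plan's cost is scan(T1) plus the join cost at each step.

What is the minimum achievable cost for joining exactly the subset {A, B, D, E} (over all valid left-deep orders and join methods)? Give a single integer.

33520

Selinger DP over subsets of {A,B,D,E}:
  {B}: scan cost=400, card=400
  {E}: scan cost=60, card=60
  {D}: scan cost=400, card=400
  {A}: scan cost=200, card=200
  {BE}: card=4800; try (E,hash)→1520, (B,merge)→4480, (E,merge)→4820, (B,hash)→7320, (B,nl)→24060, (E,nl)→24400; best=1520 via (E,hash)
  {DE}: card=1600; try (E,hash)→1520, (D,nl_idx)→2200, (D,merge)→4480, (E,merge)→4820, (D,hash)→7320, (D,nl)→24060 …(+1); best=1520 via (E,hash)
  {AD}: card=5000; try (A,hash)→4000, (D,merge)→6000, (A,merge)→6200, (D,nl_idx)→7000, (D,hash)→7600, (D,nl)→80200 …(+1); best=4000 via (A,hash)
  {BDE}: card=128000; try (B,hash)→10320, (D,hash)→13520, (B,merge)→24720, (D,merge)→72720, (D,nl_idx)→172720, (B,nl)→641520 …(+1); best=10320 via (B,hash)
  {ADE}: card=20000; try (A,hash)→6320, (E,hash)→9720, (A,merge)→22520, (E,merge)→74420, (E,nl)→304000, (A,nl)→321520; best=6320 via (A,hash)
  {ABDE}: card=1600000; try (B,hash)→33520, (A,hash)→141520, (B,merge)→330320, (A,merge)→2316120, (B,nl)→8006320, (A,nl)→25610320; best=33520 via (B,hash)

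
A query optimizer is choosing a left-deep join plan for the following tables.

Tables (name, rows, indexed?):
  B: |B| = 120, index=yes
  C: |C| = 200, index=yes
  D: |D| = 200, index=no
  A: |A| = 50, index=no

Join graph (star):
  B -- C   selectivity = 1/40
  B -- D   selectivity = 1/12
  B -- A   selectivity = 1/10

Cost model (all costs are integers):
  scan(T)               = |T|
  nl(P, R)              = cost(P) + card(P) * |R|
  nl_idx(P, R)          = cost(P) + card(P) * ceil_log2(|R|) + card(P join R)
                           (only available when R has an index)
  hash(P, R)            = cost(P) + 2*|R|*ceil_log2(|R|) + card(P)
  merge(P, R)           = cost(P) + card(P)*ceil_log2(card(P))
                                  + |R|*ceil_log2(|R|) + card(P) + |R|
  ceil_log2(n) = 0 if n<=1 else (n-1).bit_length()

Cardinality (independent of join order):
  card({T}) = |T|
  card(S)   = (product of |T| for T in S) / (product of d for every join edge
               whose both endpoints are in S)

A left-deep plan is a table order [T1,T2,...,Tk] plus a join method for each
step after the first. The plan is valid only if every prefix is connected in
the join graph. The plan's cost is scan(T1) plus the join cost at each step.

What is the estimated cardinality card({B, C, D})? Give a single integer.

Tables in S: B(120), C(200), D(200)
Edges inside S: B-C(d=40), B-D(d=12)
numerator = 120 * 200 * 200 = 4800000
denominator = 40 * 12 = 480
card(S) = 4800000 / 480 = 10000

10000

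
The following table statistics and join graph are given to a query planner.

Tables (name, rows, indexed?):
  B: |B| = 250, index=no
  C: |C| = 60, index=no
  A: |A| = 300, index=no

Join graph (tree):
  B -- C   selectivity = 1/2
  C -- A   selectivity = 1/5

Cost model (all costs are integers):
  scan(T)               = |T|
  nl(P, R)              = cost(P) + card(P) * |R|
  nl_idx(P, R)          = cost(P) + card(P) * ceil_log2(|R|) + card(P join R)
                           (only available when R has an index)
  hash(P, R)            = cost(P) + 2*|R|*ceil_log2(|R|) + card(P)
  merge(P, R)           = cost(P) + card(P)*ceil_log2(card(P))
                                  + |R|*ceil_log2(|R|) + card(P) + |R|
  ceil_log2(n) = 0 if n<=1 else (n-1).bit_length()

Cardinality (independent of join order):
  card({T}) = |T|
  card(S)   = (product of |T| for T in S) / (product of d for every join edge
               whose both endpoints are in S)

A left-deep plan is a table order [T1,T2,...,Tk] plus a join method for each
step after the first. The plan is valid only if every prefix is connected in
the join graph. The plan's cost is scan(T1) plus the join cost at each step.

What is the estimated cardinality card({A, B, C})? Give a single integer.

Tables in S: A(300), B(250), C(60)
Edges inside S: B-C(d=2), C-A(d=5)
numerator = 300 * 250 * 60 = 4500000
denominator = 2 * 5 = 10
card(S) = 4500000 / 10 = 450000

450000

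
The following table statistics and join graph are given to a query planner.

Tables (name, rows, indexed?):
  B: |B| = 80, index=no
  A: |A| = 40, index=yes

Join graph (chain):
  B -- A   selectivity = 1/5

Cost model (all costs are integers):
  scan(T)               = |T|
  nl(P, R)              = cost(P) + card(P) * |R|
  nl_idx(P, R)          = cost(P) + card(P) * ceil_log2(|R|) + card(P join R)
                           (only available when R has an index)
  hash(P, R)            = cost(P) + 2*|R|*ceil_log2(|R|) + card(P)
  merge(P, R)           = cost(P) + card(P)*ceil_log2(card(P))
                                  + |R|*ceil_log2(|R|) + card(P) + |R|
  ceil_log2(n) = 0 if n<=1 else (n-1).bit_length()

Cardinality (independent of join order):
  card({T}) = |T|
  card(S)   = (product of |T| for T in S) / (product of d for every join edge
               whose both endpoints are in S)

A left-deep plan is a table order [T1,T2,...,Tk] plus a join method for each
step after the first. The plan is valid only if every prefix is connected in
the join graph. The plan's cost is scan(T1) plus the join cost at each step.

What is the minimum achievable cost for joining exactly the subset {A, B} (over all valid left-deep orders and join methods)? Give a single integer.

Selinger DP over subsets of {A,B}:
  {B}: scan cost=80, card=80
  {A}: scan cost=40, card=40
  {AB}: card=640; try (A,hash)→640, (B,merge)→960, (A,merge)→1000, (B,hash)→1200, (A,nl_idx)→1200, (B,nl)→3240 …(+1); best=640 via (A,hash)

640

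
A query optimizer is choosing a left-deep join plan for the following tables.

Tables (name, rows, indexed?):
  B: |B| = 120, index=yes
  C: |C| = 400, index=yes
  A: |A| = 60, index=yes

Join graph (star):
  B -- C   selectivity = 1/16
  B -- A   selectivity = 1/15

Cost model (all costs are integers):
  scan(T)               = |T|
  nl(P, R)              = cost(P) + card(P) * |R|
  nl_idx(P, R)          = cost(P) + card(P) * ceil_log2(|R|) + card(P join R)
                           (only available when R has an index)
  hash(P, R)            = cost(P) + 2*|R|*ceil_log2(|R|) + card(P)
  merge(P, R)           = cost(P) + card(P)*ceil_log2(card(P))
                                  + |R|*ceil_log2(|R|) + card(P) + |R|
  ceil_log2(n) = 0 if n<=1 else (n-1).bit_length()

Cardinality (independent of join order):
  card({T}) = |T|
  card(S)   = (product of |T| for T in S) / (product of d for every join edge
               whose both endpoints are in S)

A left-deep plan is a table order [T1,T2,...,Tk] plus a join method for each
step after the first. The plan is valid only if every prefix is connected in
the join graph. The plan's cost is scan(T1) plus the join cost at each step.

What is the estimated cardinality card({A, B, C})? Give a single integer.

12000

Tables in S: A(60), B(120), C(400)
Edges inside S: B-C(d=16), B-A(d=15)
numerator = 60 * 120 * 400 = 2880000
denominator = 16 * 15 = 240
card(S) = 2880000 / 240 = 12000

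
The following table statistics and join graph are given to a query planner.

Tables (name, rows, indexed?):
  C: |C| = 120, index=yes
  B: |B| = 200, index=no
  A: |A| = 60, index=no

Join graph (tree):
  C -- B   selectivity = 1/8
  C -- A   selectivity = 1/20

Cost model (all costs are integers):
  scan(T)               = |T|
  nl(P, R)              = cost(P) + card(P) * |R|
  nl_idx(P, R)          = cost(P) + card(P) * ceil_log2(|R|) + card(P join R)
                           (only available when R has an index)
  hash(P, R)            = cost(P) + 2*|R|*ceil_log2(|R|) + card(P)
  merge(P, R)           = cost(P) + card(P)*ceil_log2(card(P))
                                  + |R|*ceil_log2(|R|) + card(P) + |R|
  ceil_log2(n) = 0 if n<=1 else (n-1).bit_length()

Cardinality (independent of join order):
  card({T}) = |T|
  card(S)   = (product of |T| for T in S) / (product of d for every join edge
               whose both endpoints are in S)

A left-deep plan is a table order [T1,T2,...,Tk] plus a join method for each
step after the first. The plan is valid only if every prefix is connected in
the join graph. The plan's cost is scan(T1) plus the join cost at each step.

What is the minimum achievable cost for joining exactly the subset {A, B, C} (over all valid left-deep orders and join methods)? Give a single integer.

Selinger DP over subsets of {A,B,C}:
  {C}: scan cost=120, card=120
  {B}: scan cost=200, card=200
  {A}: scan cost=60, card=60
  {BC}: card=3000; try (C,hash)→2080, (B,merge)→2880, (C,merge)→2960, (B,hash)→3440, (C,nl_idx)→4600, (B,nl)→24120 …(+1); best=2080 via (C,hash)
  {AC}: card=360; try (C,nl_idx)→840, (A,hash)→960, (C,merge)→1440, (A,merge)→1500, (C,hash)→1800, (C,nl)→7260 …(+1); best=840 via (C,nl_idx)
  {ABC}: card=9000; try (B,hash)→4400, (A,hash)→5800, (B,merge)→6240, (A,merge)→41500, (B,nl)→72840, (A,nl)→182080; best=4400 via (B,hash)

4400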